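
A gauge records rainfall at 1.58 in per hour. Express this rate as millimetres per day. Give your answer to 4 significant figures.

1.58 in/hour × 25.4 mm/in × 24 hour/day = 963.2 mm/day.

963.2 mm/day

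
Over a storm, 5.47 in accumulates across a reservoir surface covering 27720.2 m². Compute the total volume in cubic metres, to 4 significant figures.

Depth: 5.47 in × 25.4 = 138.938 mm.
1 mm over 1 m² is 1 L, so volume = 138.938 × 27720.2 = 3851389.1 L = 3851 m³.

3851 cubic metres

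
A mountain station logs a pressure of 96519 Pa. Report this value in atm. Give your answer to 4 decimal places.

1 Pa = 9.86923e-06 atm, so 96519 × 9.86923e-06 = 0.9526 atm.

0.9526 atm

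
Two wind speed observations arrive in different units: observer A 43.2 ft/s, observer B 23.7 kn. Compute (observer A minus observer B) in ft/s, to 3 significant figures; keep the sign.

3.20 ft/s

observer B: 23.7 kt = 40.0011 ft/s.
Difference: 43.2000 − 40.0011 = 3.20 ft/s.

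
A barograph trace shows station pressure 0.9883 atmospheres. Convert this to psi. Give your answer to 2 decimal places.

14.52 psi

1 atm = 14.6959 psi, so 0.9883 × 14.6959 = 14.52 psi.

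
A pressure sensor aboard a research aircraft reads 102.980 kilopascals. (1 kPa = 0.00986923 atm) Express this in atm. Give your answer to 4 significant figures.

1.016 atm

1 kPa = 0.00986923 atm, so 102.980 × 0.00986923 = 1.016 atm.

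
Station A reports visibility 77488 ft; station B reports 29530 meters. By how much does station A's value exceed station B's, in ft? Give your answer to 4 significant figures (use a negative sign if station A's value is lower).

-19400 ft

station B: 29530 m = 96883.20 ft.
Difference: 77488.00 − 96883.20 = -19400 ft.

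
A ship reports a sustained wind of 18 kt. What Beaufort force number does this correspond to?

18 kt lies in the Beaufort 5 band (fresh breeze, 17–21 kt).

Beaufort force 5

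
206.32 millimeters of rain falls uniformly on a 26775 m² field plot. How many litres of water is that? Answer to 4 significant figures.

1 mm over 1 m² is 1 L, so volume = 206.32 × 26775 = 5524218 L ≈ 5524000 L.

5524000 litres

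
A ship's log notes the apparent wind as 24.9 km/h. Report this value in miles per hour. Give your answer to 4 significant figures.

1 km/h = 0.621371 mph, so 24.9 × 0.621371 = 15.47 mph.

15.47 mph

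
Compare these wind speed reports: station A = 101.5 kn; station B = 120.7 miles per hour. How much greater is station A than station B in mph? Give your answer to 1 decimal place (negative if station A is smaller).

station A: 101.5 kt = 116.804 mph.
Difference: 116.804 − 120.700 = -3.9 mph.

-3.9 mph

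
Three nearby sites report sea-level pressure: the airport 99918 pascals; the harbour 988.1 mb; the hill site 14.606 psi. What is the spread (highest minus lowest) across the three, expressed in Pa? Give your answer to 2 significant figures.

1900 Pa

the harbour: 988.1 mb = 98810.00 Pa.
the hill site: 14.606 psi = 100704.83 Pa.
Spread: 100704.83 − 98810.00 = 1900 Pa.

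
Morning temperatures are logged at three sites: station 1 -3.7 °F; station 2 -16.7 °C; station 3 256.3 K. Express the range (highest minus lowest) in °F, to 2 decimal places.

5.64 °F

station 1: -3.7 °F = -19.833 °C.
station 3: 256.3 K = -16.850 °C.
Spread: (-16.700) − (-19.833) = 3.133 °C = 5.64 °F.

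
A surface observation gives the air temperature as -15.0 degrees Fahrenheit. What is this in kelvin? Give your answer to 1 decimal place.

247.0 K

First to °C: -26.11 °C.
Then to K: 247.0 K.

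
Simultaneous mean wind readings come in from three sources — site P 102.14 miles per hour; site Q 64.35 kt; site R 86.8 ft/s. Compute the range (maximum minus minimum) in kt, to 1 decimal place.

37.3 kt

site P: 102.14 mph = 88.757 kt.
site R: 86.8 ft/s = 51.428 kt.
Spread: 88.757 − 51.428 = 37.3 kt.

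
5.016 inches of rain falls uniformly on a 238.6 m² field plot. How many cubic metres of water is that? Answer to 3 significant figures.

Depth: 5.016 in × 25.4 = 127.4064 mm.
1 mm over 1 m² is 1 L, so volume = 127.4064 × 238.6 = 30399.167 L = 30.4 m³.

30.4 cubic metres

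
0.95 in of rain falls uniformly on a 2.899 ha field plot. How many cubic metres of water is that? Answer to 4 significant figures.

Depth: 0.95 in × 25.4 = 24.13 mm.
Area: 2.899 ha = 28990 m².
1 mm over 1 m² is 1 L, so volume = 24.13 × 28990 = 699528.7 L = 699.5 m³.

699.5 cubic metres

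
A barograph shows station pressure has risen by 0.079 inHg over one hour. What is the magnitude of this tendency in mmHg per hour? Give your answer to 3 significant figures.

0.079 inHg / 1 h × 25.4 mmHg/inHg = 2.01 mmHg/h.

2.01 mmHg per hour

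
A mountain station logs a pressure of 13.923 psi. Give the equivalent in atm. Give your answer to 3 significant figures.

0.947 atm

1 psi = 0.068046 atm, so 13.923 × 0.068046 = 0.947 atm.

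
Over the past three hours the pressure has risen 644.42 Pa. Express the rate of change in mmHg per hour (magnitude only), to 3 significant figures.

644.42 Pa / 3 h × 0.00750062 mmHg/Pa = 1.61 mmHg/h.

1.61 mmHg per hour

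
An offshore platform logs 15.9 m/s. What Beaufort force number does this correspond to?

15.9 m/s lies in the Beaufort 7 band (near gale, 13.9–17.1 m/s).

Beaufort force 7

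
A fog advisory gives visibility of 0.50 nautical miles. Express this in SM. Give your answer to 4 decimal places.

1 nmi = 1.15078 SM, so 0.50 × 1.15078 = 0.5754 SM.

0.5754 SM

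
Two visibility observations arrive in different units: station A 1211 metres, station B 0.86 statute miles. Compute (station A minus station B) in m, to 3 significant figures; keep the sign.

station B: 0.86 SM = 1384.04 m.
Difference: 1211.00 − 1384.04 = -173 m.

-173 m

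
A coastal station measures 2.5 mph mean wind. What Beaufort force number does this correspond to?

2.5 mph = 1.1 m/s, which is Beaufort 1 (light air, 0.3–1.5 m/s).

Beaufort force 1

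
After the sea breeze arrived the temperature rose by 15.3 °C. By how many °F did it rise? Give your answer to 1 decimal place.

27.5 °F

Converting a difference, only the 9/5 scale factor applies: Δ°F = 15.3 × 1.8 = 27.5 °F.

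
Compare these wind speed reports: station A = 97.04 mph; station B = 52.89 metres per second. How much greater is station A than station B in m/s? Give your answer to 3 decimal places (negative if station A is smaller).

-9.509 m/s

station A: 97.04 mph = 43.38076 m/s.
Difference: 43.38076 − 52.89000 = -9.509 m/s.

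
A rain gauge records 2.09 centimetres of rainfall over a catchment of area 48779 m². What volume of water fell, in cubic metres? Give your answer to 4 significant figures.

Depth: 2.09 cm × 10 = 20.9 mm.
1 mm over 1 m² is 1 L, so volume = 20.9 × 48779 = 1019481.1 L = 1019 m³.

1019 cubic metres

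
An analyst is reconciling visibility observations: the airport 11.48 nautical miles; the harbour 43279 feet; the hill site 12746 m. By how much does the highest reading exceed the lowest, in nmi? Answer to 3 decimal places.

4.598 nmi

the harbour: 43279 ft = 7.12281 nmi.
the hill site: 12746 m = 6.88229 nmi.
Spread: 11.48000 − 6.88229 = 4.598 nmi.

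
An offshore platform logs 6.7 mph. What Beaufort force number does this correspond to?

Beaufort force 2

6.7 mph = 3.0 m/s, which is Beaufort 2 (light breeze, 1.6–3.3 m/s).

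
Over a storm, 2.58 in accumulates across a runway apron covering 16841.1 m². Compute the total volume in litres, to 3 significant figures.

Depth: 2.58 in × 25.4 = 65.532 mm.
1 mm over 1 m² is 1 L, so volume = 65.532 × 16841.1 = 1103631 L ≈ 1100000 L.

1100000 litres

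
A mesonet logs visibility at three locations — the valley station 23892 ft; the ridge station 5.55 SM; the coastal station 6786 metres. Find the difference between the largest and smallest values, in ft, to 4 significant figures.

7040 ft

the ridge station: 5.55 SM = 29304.00 ft.
the coastal station: 6786 m = 22263.78 ft.
Spread: 29304.00 − 22263.78 = 7040 ft.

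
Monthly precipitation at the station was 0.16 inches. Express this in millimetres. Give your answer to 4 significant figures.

1 in = 25.4 mm, so 0.16 × 25.4 = 4.064 mm.

4.064 mm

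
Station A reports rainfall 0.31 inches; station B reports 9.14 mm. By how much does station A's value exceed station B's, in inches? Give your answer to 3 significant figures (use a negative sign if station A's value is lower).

-0.0498 in

station B: 9.14 mm = 0.359843 in.
Difference: 0.310000 − 0.359843 = -0.0498 in.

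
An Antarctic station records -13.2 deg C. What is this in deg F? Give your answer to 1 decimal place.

°F = °C × 9/5 + 32 = -13.2 × 1.8 + 32 = 8.2 °F.

8.2 °F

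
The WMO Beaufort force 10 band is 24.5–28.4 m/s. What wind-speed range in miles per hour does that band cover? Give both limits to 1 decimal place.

24.5–28.4 m/s × 2.237 = 54.8–63.5 mph.

54.8 to 63.5 mph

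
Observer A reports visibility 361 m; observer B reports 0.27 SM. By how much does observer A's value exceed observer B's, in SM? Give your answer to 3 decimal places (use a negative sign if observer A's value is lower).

-0.046 SM

observer A: 361 m = 0.22432 SM.
Difference: 0.22432 − 0.27000 = -0.046 SM.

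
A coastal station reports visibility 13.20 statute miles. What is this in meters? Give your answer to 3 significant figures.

21200 m

1 SM = 1609.34 m, so 13.20 × 1609.34 = 21200 m.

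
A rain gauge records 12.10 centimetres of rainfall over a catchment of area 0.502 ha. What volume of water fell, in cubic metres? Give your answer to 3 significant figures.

Depth: 12.10 cm × 10 = 121 mm.
Area: 0.502 ha = 5020 m².
1 mm over 1 m² is 1 L, so volume = 121 × 5020 = 607420 L = 607 m³.

607 cubic metres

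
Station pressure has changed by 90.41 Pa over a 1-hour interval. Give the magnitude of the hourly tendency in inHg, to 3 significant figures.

0.0267 inHg per hour

90.41 Pa / 1 h × 0.0002953 inHg/Pa = 0.0267 inHg/h.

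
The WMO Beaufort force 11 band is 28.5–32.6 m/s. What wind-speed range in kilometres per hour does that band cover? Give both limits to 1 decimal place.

102.6 to 117.4 km/h

28.5–32.6 m/s × 3.6 = 102.6–117.4 km/h.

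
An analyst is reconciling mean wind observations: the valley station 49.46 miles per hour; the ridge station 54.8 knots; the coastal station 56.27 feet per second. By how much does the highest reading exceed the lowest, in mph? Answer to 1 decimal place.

24.7 mph

the ridge station: 54.8 kt = 63.063 mph.
the coastal station: 56.27 ft/s = 38.366 mph.
Spread: 63.063 − 38.366 = 24.7 mph.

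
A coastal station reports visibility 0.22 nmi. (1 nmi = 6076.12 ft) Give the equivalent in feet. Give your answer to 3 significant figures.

1 nmi = 6076.12 ft, so 0.22 × 6076.12 = 1340 ft.

1340 ft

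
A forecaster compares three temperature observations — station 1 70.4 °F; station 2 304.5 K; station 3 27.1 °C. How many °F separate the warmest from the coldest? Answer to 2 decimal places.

18.03 °F

station 1: 70.4 °F = 21.333 °C.
station 2: 304.5 K = 31.350 °C.
Spread: 31.350 − 21.333 = 10.017 °C = 18.03 °F.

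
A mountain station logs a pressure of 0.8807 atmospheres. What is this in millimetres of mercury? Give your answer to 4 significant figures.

669.3 mmHg

1 atm = 760 mmHg, so 0.8807 × 760 = 669.3 mmHg.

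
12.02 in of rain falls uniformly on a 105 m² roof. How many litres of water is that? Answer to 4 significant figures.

Depth: 12.02 in × 25.4 = 305.308 mm.
1 mm over 1 m² is 1 L, so volume = 305.308 × 105 = 32057.34 L ≈ 32060 L.

32060 litres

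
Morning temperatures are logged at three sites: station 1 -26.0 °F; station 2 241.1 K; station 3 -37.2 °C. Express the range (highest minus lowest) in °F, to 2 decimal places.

9.27 °F

station 1: -26.0 °F = -32.222 °C.
station 2: 241.1 K = -32.050 °C.
Spread: (-32.050) − (-37.200) = 5.150 °C = 9.27 °F.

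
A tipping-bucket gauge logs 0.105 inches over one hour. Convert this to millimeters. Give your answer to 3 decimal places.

2.667 mm

1 in = 25.4 mm, so 0.105 × 25.4 = 2.667 mm.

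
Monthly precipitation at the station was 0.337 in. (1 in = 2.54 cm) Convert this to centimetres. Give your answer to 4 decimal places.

0.8560 cm

1 in = 2.54 cm, so 0.337 × 2.54 = 0.8560 cm.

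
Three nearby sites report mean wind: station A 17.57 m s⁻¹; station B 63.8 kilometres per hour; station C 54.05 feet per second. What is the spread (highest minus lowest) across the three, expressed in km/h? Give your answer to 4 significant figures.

4.492 km/h

station A: 17.57 m/s = 63.25200 km/h.
station C: 54.05 ft/s = 59.30798 km/h.
Spread: 63.80000 − 59.30798 = 4.492 km/h.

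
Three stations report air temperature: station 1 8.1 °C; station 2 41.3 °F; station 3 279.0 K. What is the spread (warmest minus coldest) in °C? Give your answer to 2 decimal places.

station 2: 41.3 °F = 5.167 °C.
station 3: 279.0 K = 5.850 °C.
Spread: 8.100 − 5.167 = 2.933 °C.

2.93 °C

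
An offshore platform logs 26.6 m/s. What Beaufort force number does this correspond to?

26.6 m/s lies in the Beaufort 10 band (storm, 24.5–28.4 m/s).

Beaufort force 10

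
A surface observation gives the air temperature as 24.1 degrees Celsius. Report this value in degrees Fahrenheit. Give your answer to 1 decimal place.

75.4 °F

°F = °C × 9/5 + 32 = 24.1 × 1.8 + 32 = 75.4 °F.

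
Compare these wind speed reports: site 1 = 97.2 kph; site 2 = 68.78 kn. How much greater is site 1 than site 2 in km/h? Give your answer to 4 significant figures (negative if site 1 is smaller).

-30.18 km/h

site 2: 68.78 kt = 127.3806 km/h.
Difference: 97.2000 − 127.3806 = -30.18 km/h.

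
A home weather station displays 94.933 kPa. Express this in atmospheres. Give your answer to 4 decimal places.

0.9369 atm

1 kPa = 0.00986923 atm, so 94.933 × 0.00986923 = 0.9369 atm.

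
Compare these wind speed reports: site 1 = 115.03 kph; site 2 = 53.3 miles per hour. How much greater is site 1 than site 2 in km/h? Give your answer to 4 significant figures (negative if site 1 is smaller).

29.25 km/h

site 2: 53.3 mph = 85.7780 km/h.
Difference: 115.0300 − 85.7780 = 29.25 km/h.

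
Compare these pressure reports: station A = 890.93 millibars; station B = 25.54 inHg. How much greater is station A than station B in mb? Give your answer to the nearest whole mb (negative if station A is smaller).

station B: 25.54 inHg = 864.88 mb.
Difference: 890.93 − 864.88 = 26 mb.

26 mb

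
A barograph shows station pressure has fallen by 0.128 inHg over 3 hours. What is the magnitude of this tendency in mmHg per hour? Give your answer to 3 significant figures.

1.08 mmHg per hour

0.128 inHg / 3 h × 25.4 mmHg/inHg = 1.08 mmHg/h.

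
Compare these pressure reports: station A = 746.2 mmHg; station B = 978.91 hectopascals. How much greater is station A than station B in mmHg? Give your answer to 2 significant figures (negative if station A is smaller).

12 mmHg

station B: 978.91 hPa = 734.24 mmHg.
Difference: 746.20 − 734.24 = 12 mmHg.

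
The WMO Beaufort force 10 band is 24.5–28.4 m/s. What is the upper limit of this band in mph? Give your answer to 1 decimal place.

63.5 mph

24.5–28.4 m/s × 2.237 = 54.8–63.5 mph.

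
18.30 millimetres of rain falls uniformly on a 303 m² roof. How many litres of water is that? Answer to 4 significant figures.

5545 litres

1 mm over 1 m² is 1 L, so volume = 18.3 × 303 = 5544.9 L ≈ 5545 L.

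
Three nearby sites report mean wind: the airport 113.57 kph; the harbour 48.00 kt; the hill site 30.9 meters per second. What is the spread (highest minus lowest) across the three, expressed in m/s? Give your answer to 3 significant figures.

the airport: 113.57 km/h = 31.5472 m/s.
the harbour: 48.00 kt = 24.6933 m/s.
Spread: 31.5472 − 24.6933 = 6.85 m/s.

6.85 m/s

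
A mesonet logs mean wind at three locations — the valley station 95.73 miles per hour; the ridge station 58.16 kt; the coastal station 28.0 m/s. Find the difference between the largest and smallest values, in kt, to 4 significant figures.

28.76 kt

the valley station: 95.73 mph = 83.1871 kt.
the coastal station: 28.0 m/s = 54.4276 kt.
Spread: 83.1871 − 54.4276 = 28.76 kt.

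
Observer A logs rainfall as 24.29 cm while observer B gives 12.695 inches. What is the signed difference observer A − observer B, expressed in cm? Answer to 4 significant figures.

observer B: 12.695 in = 32.24530 cm.
Difference: 24.29000 − 32.24530 = -7.955 cm.

-7.955 cm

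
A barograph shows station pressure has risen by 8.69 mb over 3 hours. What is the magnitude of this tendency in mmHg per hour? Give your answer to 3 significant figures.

8.69 mb / 3 h × 0.750062 mmHg/mb = 2.17 mmHg/h.

2.17 mmHg per hour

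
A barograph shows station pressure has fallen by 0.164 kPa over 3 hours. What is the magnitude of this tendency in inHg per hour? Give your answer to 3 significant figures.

0.0161 inHg per hour

0.164 kPa / 3 h × 0.2953 inHg/kPa = 0.0161 inHg/h.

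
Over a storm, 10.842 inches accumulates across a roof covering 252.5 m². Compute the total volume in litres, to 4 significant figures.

69540 litres

Depth: 10.842 in × 25.4 = 275.3868 mm.
1 mm over 1 m² is 1 L, so volume = 275.3868 × 252.5 = 69535.167 L ≈ 69540 L.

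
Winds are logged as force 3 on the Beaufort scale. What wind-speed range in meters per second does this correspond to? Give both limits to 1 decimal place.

Beaufort 3 (gentle breeze) spans 3.4–5.4 m/s.

3.4 to 5.4 m/s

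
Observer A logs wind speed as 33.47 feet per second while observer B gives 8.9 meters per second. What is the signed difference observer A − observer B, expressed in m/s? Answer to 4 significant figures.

observer A: 33.47 ft/s = 10.20166 m/s.
Difference: 10.20166 − 8.90000 = 1.302 m/s.

1.302 m/s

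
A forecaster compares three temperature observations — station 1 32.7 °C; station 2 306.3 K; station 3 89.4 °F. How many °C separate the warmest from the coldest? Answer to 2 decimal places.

1.26 °C

station 2: 306.3 K = 33.150 °C.
station 3: 89.4 °F = 31.889 °C.
Spread: 33.150 − 31.889 = 1.261 °C.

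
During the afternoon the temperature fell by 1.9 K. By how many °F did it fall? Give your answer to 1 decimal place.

A change of 1 °C equals a change of 1.8 °F: Δ°F = 1.9 × 1.8 = 3.4 °F.

3.4 °F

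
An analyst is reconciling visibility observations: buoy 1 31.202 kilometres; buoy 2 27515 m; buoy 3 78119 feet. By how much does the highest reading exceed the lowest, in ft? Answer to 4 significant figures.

24250 ft

buoy 1: 31.202 km = 102368.77 ft.
buoy 2: 27515 m = 90272.31 ft.
Spread: 102368.77 − 78119.00 = 24250 ft.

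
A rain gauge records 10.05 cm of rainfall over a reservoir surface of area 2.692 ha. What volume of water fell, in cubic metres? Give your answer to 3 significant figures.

Depth: 10.05 cm × 10 = 100.5 mm.
Area: 2.692 ha = 26920 m².
1 mm over 1 m² is 1 L, so volume = 100.5 × 26920 = 2705460 L = 2710 m³.

2710 cubic metres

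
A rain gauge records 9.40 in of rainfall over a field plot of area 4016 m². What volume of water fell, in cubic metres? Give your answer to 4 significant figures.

958.9 cubic metres

Depth: 9.40 in × 25.4 = 238.76 mm.
1 mm over 1 m² is 1 L, so volume = 238.76 × 4016 = 958860.16 L = 958.9 m³.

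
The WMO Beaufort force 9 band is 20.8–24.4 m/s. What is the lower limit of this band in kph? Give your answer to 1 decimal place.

20.8–24.4 m/s × 3.6 = 74.9–87.8 km/h.

74.9 km/h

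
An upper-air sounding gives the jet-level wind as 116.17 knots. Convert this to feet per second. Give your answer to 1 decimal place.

1 kt = 1.68781 ft/s, so 116.17 × 1.68781 = 196.1 ft/s.

196.1 ft/s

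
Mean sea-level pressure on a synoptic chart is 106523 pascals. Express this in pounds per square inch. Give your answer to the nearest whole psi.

15 psi

1 Pa = 0.000145038 psi, so 106523 × 0.000145038 = 15 psi.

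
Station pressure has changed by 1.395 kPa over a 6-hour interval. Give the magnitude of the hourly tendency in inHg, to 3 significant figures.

1.395 kPa / 6 h × 0.2953 inHg/kPa = 0.0687 inHg/h.

0.0687 inHg per hour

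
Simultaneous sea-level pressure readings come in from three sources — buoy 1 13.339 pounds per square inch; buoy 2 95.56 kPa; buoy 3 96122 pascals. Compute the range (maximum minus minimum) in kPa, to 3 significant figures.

buoy 1: 13.339 psi = 91.9692 kPa.
buoy 3: 96122 Pa = 96.1220 kPa.
Spread: 96.1220 − 91.9692 = 4.15 kPa.

4.15 kPa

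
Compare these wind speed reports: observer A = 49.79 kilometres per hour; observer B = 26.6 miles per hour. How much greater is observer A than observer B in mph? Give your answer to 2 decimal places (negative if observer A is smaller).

4.34 mph

observer A: 49.79 km/h = 30.9381 mph.
Difference: 30.9381 − 26.6000 = 4.34 mph.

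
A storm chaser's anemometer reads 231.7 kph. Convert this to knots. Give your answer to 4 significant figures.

125.1 kt

1 km/h = 0.539957 kt, so 231.7 × 0.539957 = 125.1 kt.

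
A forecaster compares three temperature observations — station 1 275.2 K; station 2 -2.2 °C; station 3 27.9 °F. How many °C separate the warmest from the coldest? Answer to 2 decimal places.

4.33 °C

station 1: 275.2 K = 2.050 °C.
station 3: 27.9 °F = -2.278 °C.
Spread: 2.050 − (-2.278) = 4.328 °C.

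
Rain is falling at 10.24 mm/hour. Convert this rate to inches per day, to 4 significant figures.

10.24 mm/hour × 0.0393701 in/mm × 24 hour/day = 9.676 in/day.

9.676 in/day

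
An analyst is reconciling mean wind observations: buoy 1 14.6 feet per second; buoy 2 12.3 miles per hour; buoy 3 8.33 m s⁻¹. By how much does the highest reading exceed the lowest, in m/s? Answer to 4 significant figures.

buoy 1: 14.6 ft/s = 4.45008 m/s.
buoy 2: 12.3 mph = 5.49859 m/s.
Spread: 8.33000 − 4.45008 = 3.880 m/s.

3.880 m/s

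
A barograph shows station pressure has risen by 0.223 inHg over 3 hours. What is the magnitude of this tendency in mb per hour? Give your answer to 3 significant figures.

0.223 inHg / 3 h × 33.8639 mb/inHg = 2.52 mb/h.

2.52 mb per hour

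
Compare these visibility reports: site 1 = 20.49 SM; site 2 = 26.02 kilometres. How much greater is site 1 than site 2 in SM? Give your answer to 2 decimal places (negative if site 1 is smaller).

4.32 SM

site 2: 26.02 km = 16.1681 SM.
Difference: 20.4900 − 16.1681 = 4.32 SM.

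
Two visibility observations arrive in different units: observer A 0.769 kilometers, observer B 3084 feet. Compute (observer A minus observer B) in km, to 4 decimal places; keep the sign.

observer B: 3084 ft = 0.940003 km.
Difference: 0.769000 − 0.940003 = -0.1710 km.

-0.1710 km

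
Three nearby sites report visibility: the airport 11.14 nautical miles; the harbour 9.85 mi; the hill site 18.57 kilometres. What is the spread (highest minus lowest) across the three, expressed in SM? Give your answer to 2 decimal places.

2.97 SM

the airport: 11.14 nmi = 12.8197 SM.
the hill site: 18.57 km = 11.5389 SM.
Spread: 12.8197 − 9.8500 = 2.97 SM.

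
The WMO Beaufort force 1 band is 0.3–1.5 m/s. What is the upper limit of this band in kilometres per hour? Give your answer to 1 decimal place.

0.3–1.5 m/s × 3.6 = 1.1–5.4 km/h.

5.4 km/h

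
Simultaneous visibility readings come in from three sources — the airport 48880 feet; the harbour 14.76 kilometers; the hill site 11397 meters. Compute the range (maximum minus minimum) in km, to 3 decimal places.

3.502 km

the airport: 48880 ft = 14.89862 km.
the hill site: 11397 m = 11.39700 km.
Spread: 14.89862 − 11.39700 = 3.502 km.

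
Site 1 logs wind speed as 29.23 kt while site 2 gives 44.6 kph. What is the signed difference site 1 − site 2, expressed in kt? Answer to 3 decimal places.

site 2: 44.6 km/h = 24.08207 kt.
Difference: 29.23000 − 24.08207 = 5.148 kt.

5.148 kt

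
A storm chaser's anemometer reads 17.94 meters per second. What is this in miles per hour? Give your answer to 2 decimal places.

1 m/s = 2.23694 mph, so 17.94 × 2.23694 = 40.13 mph.

40.13 mph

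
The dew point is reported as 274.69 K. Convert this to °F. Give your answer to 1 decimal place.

First to °C: 1.54 °C.
Then to °F: 34.8 °F.

34.8 °F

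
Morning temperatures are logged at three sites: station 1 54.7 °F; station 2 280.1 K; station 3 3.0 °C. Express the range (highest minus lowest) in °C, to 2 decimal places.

9.61 °C

station 1: 54.7 °F = 12.611 °C.
station 2: 280.1 K = 6.950 °C.
Spread: 12.611 − 3.000 = 9.611 °C.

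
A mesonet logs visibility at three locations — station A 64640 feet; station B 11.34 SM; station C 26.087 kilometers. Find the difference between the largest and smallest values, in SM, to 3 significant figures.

4.87 SM

station A: 64640 ft = 12.2424 SM.
station C: 26.087 km = 16.2097 SM.
Spread: 16.2097 − 11.3400 = 4.87 SM.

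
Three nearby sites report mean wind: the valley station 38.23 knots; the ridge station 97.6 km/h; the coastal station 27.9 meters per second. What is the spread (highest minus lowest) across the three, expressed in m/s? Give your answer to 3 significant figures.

8.23 m/s

the valley station: 38.23 kt = 19.6672 m/s.
the ridge station: 97.6 km/h = 27.1111 m/s.
Spread: 27.9000 − 19.6672 = 8.23 m/s.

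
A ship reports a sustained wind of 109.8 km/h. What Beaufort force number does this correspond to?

109.8 km/h = 30.5 m/s, which is Beaufort 11 (violent storm, 28.5–32.6 m/s).

Beaufort force 11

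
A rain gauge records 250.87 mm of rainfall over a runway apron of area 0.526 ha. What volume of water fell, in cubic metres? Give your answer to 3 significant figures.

Area: 0.526 ha = 5260 m².
1 mm over 1 m² is 1 L, so volume = 250.87 × 5260 = 1319576.2 L = 1320 m³.

1320 cubic metres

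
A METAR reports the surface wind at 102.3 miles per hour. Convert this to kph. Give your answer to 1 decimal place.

1 mph = 1.60934 km/h, so 102.3 × 1.60934 = 164.6 km/h.

164.6 km/h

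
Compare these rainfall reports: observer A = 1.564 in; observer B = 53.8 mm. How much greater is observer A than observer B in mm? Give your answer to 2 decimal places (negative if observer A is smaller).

observer A: 1.564 in = 39.7256 mm.
Difference: 39.7256 − 53.8000 = -14.07 mm.

-14.07 mm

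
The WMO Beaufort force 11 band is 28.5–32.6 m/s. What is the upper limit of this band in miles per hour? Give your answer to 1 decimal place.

28.5–32.6 m/s × 2.237 = 63.8–72.9 mph.

72.9 mph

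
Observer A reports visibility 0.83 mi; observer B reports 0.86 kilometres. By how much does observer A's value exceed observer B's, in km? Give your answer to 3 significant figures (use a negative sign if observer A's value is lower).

0.476 km

observer A: 0.83 SM = 1.33576 km.
Difference: 1.33576 − 0.86000 = 0.476 km.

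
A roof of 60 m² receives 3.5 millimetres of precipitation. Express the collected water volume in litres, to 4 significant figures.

1 mm over 1 m² is 1 L, so volume = 3.5 × 60 = 210 L ≈ 210.0 L.

210.0 litres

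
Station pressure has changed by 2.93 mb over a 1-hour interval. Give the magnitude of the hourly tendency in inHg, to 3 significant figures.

2.93 mb / 1 h × 0.02953 inHg/mb = 0.0865 inHg/h.

0.0865 inHg per hour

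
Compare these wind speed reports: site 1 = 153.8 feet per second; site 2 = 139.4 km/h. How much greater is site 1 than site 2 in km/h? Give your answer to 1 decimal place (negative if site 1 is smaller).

site 1: 153.8 ft/s = 168.762 km/h.
Difference: 168.762 − 139.400 = 29.4 km/h.

29.4 km/h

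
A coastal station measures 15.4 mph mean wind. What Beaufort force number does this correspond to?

Beaufort force 4

15.4 mph = 6.9 m/s, which is Beaufort 4 (moderate breeze, 5.5–7.9 m/s).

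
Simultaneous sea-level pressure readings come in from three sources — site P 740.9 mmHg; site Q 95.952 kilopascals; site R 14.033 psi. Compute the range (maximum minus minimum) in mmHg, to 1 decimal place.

21.2 mmHg

site Q: 95.952 kPa = 719.699 mmHg.
site R: 14.033 psi = 725.716 mmHg.
Spread: 740.900 − 719.699 = 21.2 mmHg.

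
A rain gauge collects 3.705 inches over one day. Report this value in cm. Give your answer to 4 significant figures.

1 in = 2.54 cm, so 3.705 × 2.54 = 9.411 cm.

9.411 cm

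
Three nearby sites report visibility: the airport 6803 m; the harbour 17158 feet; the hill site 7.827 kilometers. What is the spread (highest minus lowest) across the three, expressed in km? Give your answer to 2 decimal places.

the airport: 6803 m = 6.8030 km.
the harbour: 17158 ft = 5.2298 km.
Spread: 7.8270 − 5.2298 = 2.60 km.

2.60 km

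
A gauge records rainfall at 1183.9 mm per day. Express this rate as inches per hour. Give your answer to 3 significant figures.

1183.9 mm/day × 0.0393701 in/mm × 0.0416667 day/hour = 1.94 in/hour.

1.94 in/hour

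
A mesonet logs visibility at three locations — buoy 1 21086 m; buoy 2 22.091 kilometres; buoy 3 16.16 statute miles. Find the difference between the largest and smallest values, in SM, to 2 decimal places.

3.06 SM

buoy 1: 21086 m = 13.1022 SM.
buoy 2: 22.091 km = 13.7267 SM.
Spread: 16.1600 − 13.1022 = 3.06 SM.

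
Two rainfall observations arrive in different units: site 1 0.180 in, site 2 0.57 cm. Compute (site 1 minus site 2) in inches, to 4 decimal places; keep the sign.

site 2: 0.57 cm = 0.224409 in.
Difference: 0.180000 − 0.224409 = -0.0444 in.

-0.0444 in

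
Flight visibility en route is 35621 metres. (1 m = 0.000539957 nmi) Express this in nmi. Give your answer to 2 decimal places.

1 m = 0.000539957 nmi, so 35621 × 0.000539957 = 19.23 nmi.

19.23 nmi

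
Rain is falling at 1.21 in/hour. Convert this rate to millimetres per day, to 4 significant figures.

737.6 mm/day

1.21 in/hour × 25.4 mm/in × 24 hour/day = 737.6 mm/day.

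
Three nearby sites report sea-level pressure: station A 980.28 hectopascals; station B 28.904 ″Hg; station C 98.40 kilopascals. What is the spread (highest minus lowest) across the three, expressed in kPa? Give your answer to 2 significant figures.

0.52 kPa

station A: 980.28 hPa = 98.0280 kPa.
station B: 28.904 inHg = 97.8802 kPa.
Spread: 98.4000 − 97.8802 = 0.52 kPa.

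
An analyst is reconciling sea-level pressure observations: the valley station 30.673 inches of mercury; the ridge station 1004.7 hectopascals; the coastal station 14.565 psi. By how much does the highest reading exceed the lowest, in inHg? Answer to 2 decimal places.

1.02 inHg

the ridge station: 1004.7 hPa = 29.6688 inHg.
the coastal station: 14.565 psi = 29.6546 inHg.
Spread: 30.6730 − 29.6546 = 1.02 inHg.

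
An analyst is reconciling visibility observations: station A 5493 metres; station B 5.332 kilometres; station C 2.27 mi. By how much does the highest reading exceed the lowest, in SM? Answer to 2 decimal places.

1.14 SM

station A: 5493 m = 3.4132 SM.
station B: 5.332 km = 3.3132 SM.
Spread: 3.4132 − 2.2700 = 1.14 SM.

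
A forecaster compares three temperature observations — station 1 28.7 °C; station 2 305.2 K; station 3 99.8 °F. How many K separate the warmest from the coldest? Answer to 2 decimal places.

8.97 K

station 2: 305.2 K = 32.050 °C.
station 3: 99.8 °F = 37.667 °C.
Spread: 37.667 − 28.700 = 8.967 °C.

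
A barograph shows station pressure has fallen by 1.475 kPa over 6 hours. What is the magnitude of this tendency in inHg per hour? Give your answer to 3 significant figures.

1.475 kPa / 6 h × 0.2953 inHg/kPa = 0.0726 inHg/h.

0.0726 inHg per hour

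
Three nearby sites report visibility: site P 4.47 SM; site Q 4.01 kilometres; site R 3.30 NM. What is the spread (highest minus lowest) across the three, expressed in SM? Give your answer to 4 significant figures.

site Q: 4.01 km = 2.49170 SM.
site R: 3.30 nmi = 3.79757 SM.
Spread: 4.47000 − 2.49170 = 1.978 SM.

1.978 SM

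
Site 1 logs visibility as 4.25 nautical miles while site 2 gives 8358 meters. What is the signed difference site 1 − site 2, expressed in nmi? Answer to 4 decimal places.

-0.2630 nmi

site 2: 8358 m = 4.512959 nmi.
Difference: 4.250000 − 4.512959 = -0.2630 nmi.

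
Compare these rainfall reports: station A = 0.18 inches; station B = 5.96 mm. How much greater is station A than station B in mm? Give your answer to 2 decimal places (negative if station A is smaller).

station A: 0.18 in = 4.5720 mm.
Difference: 4.5720 − 5.9600 = -1.39 mm.

-1.39 mm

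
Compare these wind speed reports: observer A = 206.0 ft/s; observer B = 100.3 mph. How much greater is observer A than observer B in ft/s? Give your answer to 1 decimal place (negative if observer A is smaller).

observer B: 100.3 mph = 147.107 ft/s.
Difference: 206.000 − 147.107 = 58.9 ft/s.

58.9 ft/s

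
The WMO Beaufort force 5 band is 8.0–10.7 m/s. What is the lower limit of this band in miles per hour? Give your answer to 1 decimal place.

17.9 mph

8.0–10.7 m/s × 2.237 = 17.9–23.9 mph.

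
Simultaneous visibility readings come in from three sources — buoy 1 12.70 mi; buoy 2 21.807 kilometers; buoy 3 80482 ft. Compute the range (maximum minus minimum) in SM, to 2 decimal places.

buoy 2: 21.807 km = 13.5502 SM.
buoy 3: 80482 ft = 15.2428 SM.
Spread: 15.2428 − 12.7000 = 2.54 SM.

2.54 SM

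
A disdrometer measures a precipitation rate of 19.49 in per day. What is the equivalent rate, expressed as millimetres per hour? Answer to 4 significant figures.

20.63 mm/hour

19.49 in/day × 25.4 mm/in × 0.0416667 day/hour = 20.63 mm/hour.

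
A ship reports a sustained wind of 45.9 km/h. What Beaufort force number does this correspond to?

45.9 km/h = 12.8 m/s, which is Beaufort 6 (strong breeze, 10.8–13.8 m/s).

Beaufort force 6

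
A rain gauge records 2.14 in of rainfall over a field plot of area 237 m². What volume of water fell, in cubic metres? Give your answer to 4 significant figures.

12.88 cubic metres

Depth: 2.14 in × 25.4 = 54.356 mm.
1 mm over 1 m² is 1 L, so volume = 54.356 × 237 = 12882.372 L = 12.88 m³.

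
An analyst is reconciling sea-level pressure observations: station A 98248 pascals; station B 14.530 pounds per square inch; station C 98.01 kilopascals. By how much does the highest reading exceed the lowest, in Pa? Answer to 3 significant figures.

2170 Pa

station B: 14.530 psi = 100180.82 Pa.
station C: 98.01 kPa = 98010.00 Pa.
Spread: 100180.82 − 98010.00 = 2170 Pa.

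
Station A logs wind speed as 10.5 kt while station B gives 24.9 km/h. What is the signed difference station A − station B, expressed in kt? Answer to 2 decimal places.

-2.94 kt

station B: 24.9 km/h = 13.4449 kt.
Difference: 10.5000 − 13.4449 = -2.94 kt.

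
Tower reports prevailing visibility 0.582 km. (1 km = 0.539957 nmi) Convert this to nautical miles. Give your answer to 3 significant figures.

1 km = 0.539957 nmi, so 0.582 × 0.539957 = 0.314 nmi.

0.314 nmi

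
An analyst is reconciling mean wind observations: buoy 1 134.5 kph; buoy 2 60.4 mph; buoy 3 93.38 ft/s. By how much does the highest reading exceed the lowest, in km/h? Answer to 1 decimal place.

buoy 2: 60.4 mph = 97.204 km/h.
buoy 3: 93.38 ft/s = 102.464 km/h.
Spread: 134.500 − 97.204 = 37.3 km/h.

37.3 km/h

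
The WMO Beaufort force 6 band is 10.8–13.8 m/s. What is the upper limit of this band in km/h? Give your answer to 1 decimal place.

10.8–13.8 m/s × 3.6 = 38.9–49.7 km/h.

49.7 km/h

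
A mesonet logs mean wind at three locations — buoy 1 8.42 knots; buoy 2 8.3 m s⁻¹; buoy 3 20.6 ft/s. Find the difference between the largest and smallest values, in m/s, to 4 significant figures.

3.968 m/s

buoy 1: 8.42 kt = 4.33162 m/s.
buoy 3: 20.6 ft/s = 6.27888 m/s.
Spread: 8.30000 − 4.33162 = 3.968 m/s.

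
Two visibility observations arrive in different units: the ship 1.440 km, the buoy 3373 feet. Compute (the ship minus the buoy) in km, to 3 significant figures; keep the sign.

the buoy: 3373 ft = 1.02809 km.
Difference: 1.44000 − 1.02809 = 0.412 km.

0.412 km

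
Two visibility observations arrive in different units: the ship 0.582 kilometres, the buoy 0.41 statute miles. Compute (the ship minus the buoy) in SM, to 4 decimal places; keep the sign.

-0.0484 SM

the ship: 0.582 km = 0.361638 SM.
Difference: 0.361638 − 0.410000 = -0.0484 SM.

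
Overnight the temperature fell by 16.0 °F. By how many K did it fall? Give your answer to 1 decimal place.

8.9 K

Converting a difference, only the 9/5 scale factor applies: ΔK = 16.0 × 0.5556 = 8.9 K.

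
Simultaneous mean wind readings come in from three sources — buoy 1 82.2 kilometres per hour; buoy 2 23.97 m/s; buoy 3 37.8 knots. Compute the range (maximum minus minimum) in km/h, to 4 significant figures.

16.29 km/h

buoy 2: 23.97 m/s = 86.2920 km/h.
buoy 3: 37.8 kt = 70.0056 km/h.
Spread: 86.2920 − 70.0056 = 16.29 km/h.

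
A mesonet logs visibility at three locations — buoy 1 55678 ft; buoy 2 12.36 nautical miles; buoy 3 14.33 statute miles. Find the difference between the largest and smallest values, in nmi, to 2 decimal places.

buoy 1: 55678 ft = 9.1634 nmi.
buoy 3: 14.33 SM = 12.4524 nmi.
Spread: 12.4524 − 9.1634 = 3.29 nmi.

3.29 nmi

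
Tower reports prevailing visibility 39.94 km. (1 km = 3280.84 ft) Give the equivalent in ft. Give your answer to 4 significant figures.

131000 ft

1 km = 3280.84 ft, so 39.94 × 3280.84 = 131000 ft.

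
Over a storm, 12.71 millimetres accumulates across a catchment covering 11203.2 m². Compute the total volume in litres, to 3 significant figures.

142000 litres

1 mm over 1 m² is 1 L, so volume = 12.71 × 11203.2 = 142392.67 L ≈ 142000 L.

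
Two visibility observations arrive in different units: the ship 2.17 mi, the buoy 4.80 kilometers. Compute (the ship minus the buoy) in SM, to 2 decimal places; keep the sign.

the buoy: 4.80 km = 2.9826 SM.
Difference: 2.1700 − 2.9826 = -0.81 SM.

-0.81 SM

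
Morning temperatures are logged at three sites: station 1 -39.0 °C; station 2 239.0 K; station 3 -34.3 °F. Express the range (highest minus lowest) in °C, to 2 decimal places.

4.85 °C

station 2: 239.0 K = -34.150 °C.
station 3: -34.3 °F = -36.833 °C.
Spread: (-34.150) − (-39.000) = 4.850 °C.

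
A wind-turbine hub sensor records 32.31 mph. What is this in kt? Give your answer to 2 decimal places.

1 mph = 0.868976 kt, so 32.31 × 0.868976 = 28.08 kt.

28.08 kt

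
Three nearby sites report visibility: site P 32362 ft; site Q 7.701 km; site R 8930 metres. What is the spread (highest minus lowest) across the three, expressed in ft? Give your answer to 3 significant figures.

7100 ft

site Q: 7.701 km = 25265.75 ft.
site R: 8930 m = 29297.90 ft.
Spread: 32362.00 − 25265.75 = 7100 ft.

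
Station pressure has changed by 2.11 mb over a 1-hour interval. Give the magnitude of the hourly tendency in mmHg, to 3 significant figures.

2.11 mb / 1 h × 0.750062 mmHg/mb = 1.58 mmHg/h.

1.58 mmHg per hour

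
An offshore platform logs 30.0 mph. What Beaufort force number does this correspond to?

Beaufort force 6

30.0 mph = 13.4 m/s, which is Beaufort 6 (strong breeze, 10.8–13.8 m/s).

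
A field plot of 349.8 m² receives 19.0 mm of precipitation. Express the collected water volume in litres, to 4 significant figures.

1 mm over 1 m² is 1 L, so volume = 19 × 349.8 = 6646.2 L ≈ 6646 L.

6646 litres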